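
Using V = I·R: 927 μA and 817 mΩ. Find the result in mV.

0.757359 mV

927e-6 × 817e-3 = 757359e-9 V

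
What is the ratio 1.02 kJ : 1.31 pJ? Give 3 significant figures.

(1.02e3) / (1.31e-12) = 0.7786e15

779000000000000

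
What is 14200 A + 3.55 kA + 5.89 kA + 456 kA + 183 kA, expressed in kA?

662.64 kA

In kA:
  14200 A = 14200 × 10^-3 kA = 14.2
  3.55 kA → 3.55
  5.89 kA → 5.89
  456 kA → 456
  183 kA → 183
Sum: 14.2 + 3.55 + 5.89 + 456 + 183 = 662.64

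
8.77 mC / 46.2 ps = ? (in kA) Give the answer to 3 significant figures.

(8.77 × 10⁻³) / (46.2 × 10⁻¹²) = 0.18983 × 10⁹ A

190000 kA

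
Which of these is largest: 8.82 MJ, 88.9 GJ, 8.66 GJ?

88.9 GJ

8.82 MJ = 8820000 J
88.9 GJ = 88900000000 J
8.66 GJ = 8660000000 J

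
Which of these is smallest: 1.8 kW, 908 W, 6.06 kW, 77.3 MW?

1.8 kW = 1800 W
908 W = 908 W
6.06 kW = 6060 W
77.3 MW = 77300000 W

908 W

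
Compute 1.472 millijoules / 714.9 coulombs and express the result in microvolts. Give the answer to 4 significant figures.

2.059 microvolts

(1.472 × 10^-3) / (714.9) = 0.00205903 × 10^-3 V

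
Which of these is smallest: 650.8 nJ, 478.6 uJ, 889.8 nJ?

650.8 nJ

650.8 nJ = 0.0000006508 J
478.6 uJ = 0.0004786 J
889.8 nJ = 0.0000008898 J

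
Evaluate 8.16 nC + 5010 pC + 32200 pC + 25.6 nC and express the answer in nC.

70.97 nC

In nC:
  8.16 nC → 8.16
  5010 pC = 5010 × 10⁻³ nC = 5.01
  32200 pC = 32200 × 10⁻³ nC = 32.2
  25.6 nC → 25.6
Sum: 8.16 + 5.01 + 32.2 + 25.6 = 70.97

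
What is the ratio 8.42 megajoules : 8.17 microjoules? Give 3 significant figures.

(8.42e6) / (8.17e-6) = 1.031e12

1030000000000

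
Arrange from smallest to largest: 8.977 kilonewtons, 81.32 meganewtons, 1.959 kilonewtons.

1.959 kilonewtons < 8.977 kilonewtons < 81.32 meganewtons

8.977 kilonewtons = 8977 newtons
81.32 meganewtons = 81320000 newtons
1.959 kilonewtons = 1959 newtons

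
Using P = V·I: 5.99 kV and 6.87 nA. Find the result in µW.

41.1513 µW

5.99e3 × 6.87e-9 = 41.1513e-6 W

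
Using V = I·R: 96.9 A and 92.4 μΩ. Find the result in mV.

96.9 × 92.4 × 10⁻⁶ = 8953.56 × 10⁻⁶ V

8.95356 mV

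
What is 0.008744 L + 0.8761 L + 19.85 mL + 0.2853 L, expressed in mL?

In mL:
  0.008744 L = 0.008744e3 mL = 8.744
  0.8761 L = 0.8761e3 mL = 876.1
  19.85 mL → 19.85
  0.2853 L = 0.2853e3 mL = 285.3
Sum: 8.744 + 876.1 + 19.85 + 285.3 = 1189.994

1189.994 mL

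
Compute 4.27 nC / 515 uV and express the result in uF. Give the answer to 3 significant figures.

(4.27 × 10^-9) / (515 × 10^-6) = 0.0082913 × 10^-3 F

8.29 uF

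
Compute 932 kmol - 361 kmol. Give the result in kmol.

571 kmol

In kmol:
  932 kmol → 932
  361 kmol → 361
Difference: 932 - 361 = 571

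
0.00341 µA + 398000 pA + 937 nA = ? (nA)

1338.41 nA

In nA:
  0.00341 µA = 0.00341e3 nA = 3.41
  398000 pA = 398000e-3 nA = 398
  937 nA → 937
Sum: 3.41 + 398 + 937 = 1338.41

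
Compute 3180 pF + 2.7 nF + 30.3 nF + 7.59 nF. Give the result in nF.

In nF:
  3180 pF = 3180e-3 nF = 3.18
  2.7 nF → 2.7
  30.3 nF → 30.3
  7.59 nF → 7.59
Sum: 3.18 + 2.7 + 30.3 + 7.59 = 43.77

43.77 nF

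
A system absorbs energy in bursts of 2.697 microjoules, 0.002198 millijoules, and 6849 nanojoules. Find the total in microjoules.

In microjoules:
  2.697 microjoules → 2.697
  0.002198 millijoules = 0.002198 × 10^3 microjoules = 2.198
  6849 nanojoules = 6849 × 10^-3 microjoules = 6.849
Sum: 2.697 + 2.198 + 6.849 = 11.744

11.744 microjoules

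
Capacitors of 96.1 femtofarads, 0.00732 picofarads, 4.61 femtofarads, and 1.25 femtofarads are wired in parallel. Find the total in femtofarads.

109.28 femtofarads

In femtofarads:
  96.1 femtofarads → 96.1
  0.00732 picofarads = 0.00732e3 femtofarads = 7.32
  4.61 femtofarads → 4.61
  1.25 femtofarads → 1.25
Sum: 96.1 + 7.32 + 4.61 + 1.25 = 109.28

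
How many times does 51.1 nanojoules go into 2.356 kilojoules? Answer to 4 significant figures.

46110000000

(2.356 × 10^3) / (51.1 × 10^-9) = 0.046106 × 10^12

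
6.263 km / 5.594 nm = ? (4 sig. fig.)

(6.263e3) / (5.594e-9) = 1.1196e12

1120000000000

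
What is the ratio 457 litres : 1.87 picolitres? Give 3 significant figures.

(457) / (1.87e-12) = 244.4e12

244000000000000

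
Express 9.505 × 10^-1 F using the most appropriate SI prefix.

950.5 mF

= 950.5 × 10^-3 F; 10^-3 is milli.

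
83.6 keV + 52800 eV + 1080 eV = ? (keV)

In keV:
  83.6 keV → 83.6
  52800 eV = 52800 × 10^-3 keV = 52.8
  1080 eV = 1080 × 10^-3 keV = 1.08
Sum: 83.6 + 52.8 + 1.08 = 137.48

137.48 keV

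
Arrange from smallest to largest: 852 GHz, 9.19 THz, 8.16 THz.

852 GHz < 8.16 THz < 9.19 THz

852 GHz = 852000000000 Hz
9.19 THz = 9190000000000 Hz
8.16 THz = 8160000000000 Hz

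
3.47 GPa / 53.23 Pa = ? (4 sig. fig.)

65190000

(3.47e9) / (53.23) = 0.065189e9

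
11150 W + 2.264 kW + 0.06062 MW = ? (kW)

In kW:
  11150 W = 11150e-3 kW = 11.15
  2.264 kW → 2.264
  0.06062 MW = 0.06062e3 kW = 60.62
Sum: 11.15 + 2.264 + 60.62 = 74.034

74.034 kW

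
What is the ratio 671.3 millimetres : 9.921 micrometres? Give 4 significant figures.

(671.3 × 10^-3) / (9.921 × 10^-6) = 67.665 × 10^3

67660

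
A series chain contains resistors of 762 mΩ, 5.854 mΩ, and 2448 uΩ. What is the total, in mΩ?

770.302 mΩ

In mΩ:
  762 mΩ → 762
  5.854 mΩ → 5.854
  2448 uΩ = 2448 × 10⁻³ mΩ = 2.448
Sum: 762 + 5.854 + 2.448 = 770.302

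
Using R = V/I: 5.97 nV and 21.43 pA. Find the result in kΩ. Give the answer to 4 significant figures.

(5.97 × 10⁻⁹) / (21.43 × 10⁻¹²) = 0.278581 × 10³ Ω

0.2786 kΩ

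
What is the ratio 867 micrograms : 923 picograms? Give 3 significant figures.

939000

(867 × 10^-6) / (923 × 10^-12) = 0.9393 × 10^6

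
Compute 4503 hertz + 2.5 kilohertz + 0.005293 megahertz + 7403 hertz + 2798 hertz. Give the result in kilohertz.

22.497 kilohertz

In kilohertz:
  4503 hertz = 4503 × 10^-3 kilohertz = 4.503
  2.5 kilohertz → 2.5
  0.005293 megahertz = 0.005293 × 10^3 kilohertz = 5.293
  7403 hertz = 7403 × 10^-3 kilohertz = 7.403
  2798 hertz = 2798 × 10^-3 kilohertz = 2.798
Sum: 4.503 + 2.5 + 5.293 + 7.403 + 2.798 = 22.497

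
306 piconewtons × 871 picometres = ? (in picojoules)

306e-12 × 871e-12 = 266526e-24 J

0.000000266526 picojoules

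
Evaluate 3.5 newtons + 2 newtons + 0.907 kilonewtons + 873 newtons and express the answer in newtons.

1785.5 newtons

In newtons:
  3.5 newtons → 3.5
  2 newtons → 2
  0.907 kilonewtons = 0.907 × 10^3 newtons = 907
  873 newtons → 873
Sum: 3.5 + 2 + 907 + 873 = 1785.5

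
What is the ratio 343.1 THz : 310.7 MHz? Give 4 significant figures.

(343.1 × 10¹²) / (310.7 × 10⁶) = 1.1043 × 10⁶

1104000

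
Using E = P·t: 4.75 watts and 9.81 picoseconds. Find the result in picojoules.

46.5975 picojoules

4.75 × 9.81e-12 = 46.5975e-12 J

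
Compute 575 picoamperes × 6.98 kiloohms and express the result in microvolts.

4.0135 microvolts

575e-12 × 6.98e3 = 4013.5e-9 V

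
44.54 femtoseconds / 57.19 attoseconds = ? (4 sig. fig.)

778.8

(44.54e-15) / (57.19e-18) = 0.77881e3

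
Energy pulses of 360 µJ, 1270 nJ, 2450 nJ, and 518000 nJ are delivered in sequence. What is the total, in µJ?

In µJ:
  360 µJ → 360
  1270 nJ = 1270 × 10⁻³ µJ = 1.27
  2450 nJ = 2450 × 10⁻³ µJ = 2.45
  518000 nJ = 518000 × 10⁻³ µJ = 518
Sum: 360 + 1.27 + 2.45 + 518 = 881.72

881.72 µJ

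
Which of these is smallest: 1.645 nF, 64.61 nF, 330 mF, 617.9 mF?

1.645 nF = 0.000000001645 F
64.61 nF = 0.00000006461 F
330 mF = 0.33 F
617.9 mF = 0.6179 F

1.645 nF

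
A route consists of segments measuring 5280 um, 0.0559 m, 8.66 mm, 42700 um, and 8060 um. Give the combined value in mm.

120.6 mm

In mm:
  5280 um = 5280e-3 mm = 5.28
  0.0559 m = 0.0559e3 mm = 55.9
  8.66 mm → 8.66
  42700 um = 42700e-3 mm = 42.7
  8060 um = 8060e-3 mm = 8.06
Sum: 5.28 + 55.9 + 8.66 + 42.7 + 8.06 = 120.6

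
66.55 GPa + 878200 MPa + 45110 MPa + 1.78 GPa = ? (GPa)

In GPa:
  66.55 GPa → 66.55
  878200 MPa = 878200 × 10^-3 GPa = 878.2
  45110 MPa = 45110 × 10^-3 GPa = 45.11
  1.78 GPa → 1.78
Sum: 66.55 + 878.2 + 45.11 + 1.78 = 991.64

991.64 GPa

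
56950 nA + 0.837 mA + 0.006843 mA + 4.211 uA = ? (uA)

905.004 uA

In uA:
  56950 nA = 56950 × 10⁻³ uA = 56.95
  0.837 mA = 0.837 × 10³ uA = 837
  0.006843 mA = 0.006843 × 10³ uA = 6.843
  4.211 uA → 4.211
Sum: 56.95 + 837 + 6.843 + 4.211 = 905.004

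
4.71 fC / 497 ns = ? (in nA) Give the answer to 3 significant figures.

(4.71 × 10^-15) / (497 × 10^-9) = 0.0094769 × 10^-6 A

9.48 nA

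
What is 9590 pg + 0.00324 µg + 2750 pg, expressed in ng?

15.58 ng

In ng:
  9590 pg = 9590 × 10⁻³ ng = 9.59
  0.00324 µg = 0.00324 × 10³ ng = 3.24
  2750 pg = 2750 × 10⁻³ ng = 2.75
Sum: 9.59 + 3.24 + 2.75 = 15.58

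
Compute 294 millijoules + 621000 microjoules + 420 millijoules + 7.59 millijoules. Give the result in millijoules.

In millijoules:
  294 millijoules → 294
  621000 microjoules = 621000 × 10⁻³ millijoules = 621
  420 millijoules → 420
  7.59 millijoules → 7.59
Sum: 294 + 621 + 420 + 7.59 = 1342.59

1342.59 millijoules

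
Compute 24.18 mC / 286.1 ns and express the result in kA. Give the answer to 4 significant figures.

84.52 kA

(24.18 × 10⁻³) / (286.1 × 10⁻⁹) = 0.0845159 × 10⁶ A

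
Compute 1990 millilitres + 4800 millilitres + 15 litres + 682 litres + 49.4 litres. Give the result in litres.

753.19 litres

In litres:
  1990 millilitres = 1990e-3 litres = 1.99
  4800 millilitres = 4800e-3 litres = 4.8
  15 litres → 15
  682 litres → 682
  49.4 litres → 49.4
Sum: 1.99 + 4.8 + 15 + 682 + 49.4 = 753.19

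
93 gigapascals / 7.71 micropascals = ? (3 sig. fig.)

12100000000000000

(93e9) / (7.71e-6) = 12.06e15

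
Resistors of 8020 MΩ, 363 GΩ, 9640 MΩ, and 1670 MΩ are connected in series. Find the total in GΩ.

In GΩ:
  8020 MΩ = 8020 × 10⁻³ GΩ = 8.02
  363 GΩ → 363
  9640 MΩ = 9640 × 10⁻³ GΩ = 9.64
  1670 MΩ = 1670 × 10⁻³ GΩ = 1.67
Sum: 8.02 + 363 + 9.64 + 1.67 = 382.33

382.33 GΩ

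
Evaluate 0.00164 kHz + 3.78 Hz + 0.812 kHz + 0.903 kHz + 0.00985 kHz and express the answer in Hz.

1730.27 Hz

In Hz:
  0.00164 kHz = 0.00164e3 Hz = 1.64
  3.78 Hz → 3.78
  0.812 kHz = 0.812e3 Hz = 812
  0.903 kHz = 0.903e3 Hz = 903
  0.00985 kHz = 0.00985e3 Hz = 9.85
Sum: 1.64 + 3.78 + 812 + 903 + 9.85 = 1730.27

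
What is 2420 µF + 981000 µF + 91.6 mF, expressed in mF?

1075.02 mF

In mF:
  2420 µF = 2420 × 10^-3 mF = 2.42
  981000 µF = 981000 × 10^-3 mF = 981
  91.6 mF → 91.6
Sum: 2.42 + 981 + 91.6 = 1075.02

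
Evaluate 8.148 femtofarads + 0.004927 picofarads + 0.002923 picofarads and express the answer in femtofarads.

In femtofarads:
  8.148 femtofarads → 8.148
  0.004927 picofarads = 0.004927 × 10^3 femtofarads = 4.927
  0.002923 picofarads = 0.002923 × 10^3 femtofarads = 2.923
Sum: 8.148 + 4.927 + 2.923 = 15.998

15.998 femtofarads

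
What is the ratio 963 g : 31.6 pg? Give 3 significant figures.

(963) / (31.6 × 10^-12) = 30.47 × 10^12

30500000000000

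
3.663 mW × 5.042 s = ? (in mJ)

18.468846 mJ

3.663 × 10⁻³ × 5.042 = 18.468846 × 10⁻³ J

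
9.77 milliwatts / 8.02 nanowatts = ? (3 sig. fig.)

(9.77 × 10^-3) / (8.02 × 10^-9) = 1.218 × 10^6

1220000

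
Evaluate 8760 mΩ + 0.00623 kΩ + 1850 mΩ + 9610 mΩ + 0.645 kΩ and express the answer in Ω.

671.45 Ω

In Ω:
  8760 mΩ = 8760 × 10⁻³ Ω = 8.76
  0.00623 kΩ = 0.00623 × 10³ Ω = 6.23
  1850 mΩ = 1850 × 10⁻³ Ω = 1.85
  9610 mΩ = 9610 × 10⁻³ Ω = 9.61
  0.645 kΩ = 0.645 × 10³ Ω = 645
Sum: 8.76 + 6.23 + 1.85 + 9.61 + 645 = 671.45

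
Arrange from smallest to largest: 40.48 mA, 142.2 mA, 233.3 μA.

233.3 μA < 40.48 mA < 142.2 mA

40.48 mA = 0.04048 A
142.2 mA = 0.1422 A
233.3 μA = 0.0002333 A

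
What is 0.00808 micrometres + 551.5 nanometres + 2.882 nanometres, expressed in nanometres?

In nanometres:
  0.00808 micrometres = 0.00808 × 10³ nanometres = 8.08
  551.5 nanometres → 551.5
  2.882 nanometres → 2.882
Sum: 8.08 + 551.5 + 2.882 = 562.462

562.462 nanometres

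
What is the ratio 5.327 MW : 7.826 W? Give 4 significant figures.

680700

(5.327 × 10⁶) / (7.826) = 0.68068 × 10⁶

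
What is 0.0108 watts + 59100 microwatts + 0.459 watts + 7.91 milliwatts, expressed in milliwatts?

In milliwatts:
  0.0108 watts = 0.0108 × 10³ milliwatts = 10.8
  59100 microwatts = 59100 × 10⁻³ milliwatts = 59.1
  0.459 watts = 0.459 × 10³ milliwatts = 459
  7.91 milliwatts → 7.91
Sum: 10.8 + 59.1 + 459 + 7.91 = 536.81

536.81 milliwatts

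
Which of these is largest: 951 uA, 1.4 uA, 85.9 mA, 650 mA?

951 uA = 0.000951 A
1.4 uA = 0.0000014 A
85.9 mA = 0.0859 A
650 mA = 0.65 A

650 mA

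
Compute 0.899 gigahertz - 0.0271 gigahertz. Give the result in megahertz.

In megahertz:
  0.899 gigahertz = 0.899 × 10³ megahertz = 899
  0.0271 gigahertz = 0.0271 × 10³ megahertz = 27.1
Difference: 899 - 27.1 = 871.9

871.9 megahertz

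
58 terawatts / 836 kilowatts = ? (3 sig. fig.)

(58e12) / (836e3) = 0.06938e9

69400000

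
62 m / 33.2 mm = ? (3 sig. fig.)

(62) / (33.2 × 10⁻³) = 1.867 × 10³

1870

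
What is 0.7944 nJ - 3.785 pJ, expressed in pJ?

790.615 pJ

In pJ:
  0.7944 nJ = 0.7944 × 10^3 pJ = 794.4
  3.785 pJ → 3.785
Difference: 794.4 - 3.785 = 790.615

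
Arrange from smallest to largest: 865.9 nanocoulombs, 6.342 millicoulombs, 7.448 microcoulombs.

865.9 nanocoulombs = 0.0000008659 coulombs
6.342 millicoulombs = 0.006342 coulombs
7.448 microcoulombs = 0.000007448 coulombs

865.9 nanocoulombs < 7.448 microcoulombs < 6.342 millicoulombs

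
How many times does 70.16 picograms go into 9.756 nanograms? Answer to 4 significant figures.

(9.756e-9) / (70.16e-12) = 0.13905e3

139.1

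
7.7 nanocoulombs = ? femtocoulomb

7700000 femtocoulombs

nano = 1e-9, femto = 1e-15; factor is 1e6.
7.7 × 1e6 = 7700000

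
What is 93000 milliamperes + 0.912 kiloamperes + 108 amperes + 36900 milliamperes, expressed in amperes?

1149.9 amperes

In amperes:
  93000 milliamperes = 93000 × 10⁻³ amperes = 93
  0.912 kiloamperes = 0.912 × 10³ amperes = 912
  108 amperes → 108
  36900 milliamperes = 36900 × 10⁻³ amperes = 36.9
Sum: 93 + 912 + 108 + 36.9 = 1149.9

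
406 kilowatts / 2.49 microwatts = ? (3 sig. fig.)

(406 × 10³) / (2.49 × 10⁻⁶) = 163.1 × 10⁹

163000000000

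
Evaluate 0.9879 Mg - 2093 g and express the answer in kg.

985.807 kg

In kg:
  0.9879 Mg = 0.9879e3 kg = 987.9
  2093 g = 2093e-3 kg = 2.093
Difference: 987.9 - 2.093 = 985.807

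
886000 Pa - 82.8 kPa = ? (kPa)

803.2 kPa

In kPa:
  886000 Pa = 886000 × 10^-3 kPa = 886
  82.8 kPa → 82.8
Difference: 886 - 82.8 = 803.2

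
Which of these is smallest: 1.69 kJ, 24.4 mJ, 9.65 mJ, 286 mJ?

9.65 mJ

1.69 kJ = 1690 J
24.4 mJ = 0.0244 J
9.65 mJ = 0.00965 J
286 mJ = 0.286 J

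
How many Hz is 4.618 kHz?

4618 Hz

kilo = 10³, (no prefix) = 10⁰; factor is 10³.
4.618 × 10³ = 4618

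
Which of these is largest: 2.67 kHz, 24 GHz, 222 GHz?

2.67 kHz = 2670 Hz
24 GHz = 24000000000 Hz
222 GHz = 222000000000 Hz

222 GHz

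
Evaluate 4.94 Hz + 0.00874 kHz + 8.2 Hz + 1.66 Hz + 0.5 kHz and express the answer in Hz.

523.54 Hz

In Hz:
  4.94 Hz → 4.94
  0.00874 kHz = 0.00874e3 Hz = 8.74
  8.2 Hz → 8.2
  1.66 Hz → 1.66
  0.5 kHz = 0.5e3 Hz = 500
Sum: 4.94 + 8.74 + 8.2 + 1.66 + 500 = 523.54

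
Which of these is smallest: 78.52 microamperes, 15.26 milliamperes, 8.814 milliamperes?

78.52 microamperes

78.52 microamperes = 0.00007852 amperes
15.26 milliamperes = 0.01526 amperes
8.814 milliamperes = 0.008814 amperes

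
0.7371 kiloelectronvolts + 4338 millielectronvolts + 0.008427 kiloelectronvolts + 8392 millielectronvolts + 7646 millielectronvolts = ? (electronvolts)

In electronvolts:
  0.7371 kiloelectronvolts = 0.7371 × 10³ electronvolts = 737.1
  4338 millielectronvolts = 4338 × 10⁻³ electronvolts = 4.338
  0.008427 kiloelectronvolts = 0.008427 × 10³ electronvolts = 8.427
  8392 millielectronvolts = 8392 × 10⁻³ electronvolts = 8.392
  7646 millielectronvolts = 7646 × 10⁻³ electronvolts = 7.646
Sum: 737.1 + 4.338 + 8.427 + 8.392 + 7.646 = 765.903

765.903 electronvolts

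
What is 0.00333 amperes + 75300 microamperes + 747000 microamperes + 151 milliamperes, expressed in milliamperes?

976.63 milliamperes

In milliamperes:
  0.00333 amperes = 0.00333 × 10^3 milliamperes = 3.33
  75300 microamperes = 75300 × 10^-3 milliamperes = 75.3
  747000 microamperes = 747000 × 10^-3 milliamperes = 747
  151 milliamperes → 151
Sum: 3.33 + 75.3 + 747 + 151 = 976.63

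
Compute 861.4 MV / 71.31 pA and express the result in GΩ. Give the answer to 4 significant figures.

12080000000 GΩ

(861.4 × 10^6) / (71.31 × 10^-12) = 12.0797 × 10^18 Ω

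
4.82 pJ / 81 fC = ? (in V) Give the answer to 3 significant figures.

(4.82 × 10⁻¹²) / (81 × 10⁻¹⁵) = 0.059506 × 10³ V

59.5 V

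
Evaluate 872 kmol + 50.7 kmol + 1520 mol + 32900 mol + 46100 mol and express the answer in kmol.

In kmol:
  872 kmol → 872
  50.7 kmol → 50.7
  1520 mol = 1520e-3 kmol = 1.52
  32900 mol = 32900e-3 kmol = 32.9
  46100 mol = 46100e-3 kmol = 46.1
Sum: 872 + 50.7 + 1.52 + 32.9 + 46.1 = 1003.22

1003.22 kmol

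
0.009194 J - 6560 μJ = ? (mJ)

In mJ:
  0.009194 J = 0.009194 × 10^3 mJ = 9.194
  6560 μJ = 6560 × 10^-3 mJ = 6.56
Difference: 9.194 - 6.56 = 2.634

2.634 mJ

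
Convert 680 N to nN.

(no prefix) = 10⁰, nano = 10⁻⁹; factor is 10⁹.
680 × 10⁹ = 680000000000

680000000000 nN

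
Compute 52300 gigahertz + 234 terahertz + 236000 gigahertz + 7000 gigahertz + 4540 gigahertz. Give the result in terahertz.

In terahertz:
  52300 gigahertz = 52300e-3 terahertz = 52.3
  234 terahertz → 234
  236000 gigahertz = 236000e-3 terahertz = 236
  7000 gigahertz = 7000e-3 terahertz = 7
  4540 gigahertz = 4540e-3 terahertz = 4.54
Sum: 52.3 + 234 + 236 + 7 + 4.54 = 533.84

533.84 terahertz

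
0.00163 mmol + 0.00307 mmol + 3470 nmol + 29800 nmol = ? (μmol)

37.97 μmol

In μmol:
  0.00163 mmol = 0.00163 × 10³ μmol = 1.63
  0.00307 mmol = 0.00307 × 10³ μmol = 3.07
  3470 nmol = 3470 × 10⁻³ μmol = 3.47
  29800 nmol = 29800 × 10⁻³ μmol = 29.8
Sum: 1.63 + 3.07 + 3.47 + 29.8 = 37.97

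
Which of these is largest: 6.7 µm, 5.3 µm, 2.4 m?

2.4 m

6.7 µm = 0.0000067 m
5.3 µm = 0.0000053 m
2.4 m = 2.4 m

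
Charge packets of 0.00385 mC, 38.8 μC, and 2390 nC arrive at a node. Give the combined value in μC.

In μC:
  0.00385 mC = 0.00385 × 10³ μC = 3.85
  38.8 μC → 38.8
  2390 nC = 2390 × 10⁻³ μC = 2.39
Sum: 3.85 + 38.8 + 2.39 = 45.04

45.04 μC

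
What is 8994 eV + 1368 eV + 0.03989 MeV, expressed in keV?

In keV:
  8994 eV = 8994e-3 keV = 8.994
  1368 eV = 1368e-3 keV = 1.368
  0.03989 MeV = 0.03989e3 keV = 39.89
Sum: 8.994 + 1.368 + 39.89 = 50.252

50.252 keV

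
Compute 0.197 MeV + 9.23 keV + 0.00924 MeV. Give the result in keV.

215.47 keV

In keV:
  0.197 MeV = 0.197 × 10^3 keV = 197
  9.23 keV → 9.23
  0.00924 MeV = 0.00924 × 10^3 keV = 9.24
Sum: 197 + 9.23 + 9.24 = 215.47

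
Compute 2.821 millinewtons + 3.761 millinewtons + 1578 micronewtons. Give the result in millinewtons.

In millinewtons:
  2.821 millinewtons → 2.821
  3.761 millinewtons → 3.761
  1578 micronewtons = 1578e-3 millinewtons = 1.578
Sum: 2.821 + 3.761 + 1.578 = 8.16

8.16 millinewtons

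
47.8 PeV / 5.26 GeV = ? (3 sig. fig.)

9090000

(47.8e15) / (5.26e9) = 9.087e6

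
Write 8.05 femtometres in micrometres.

femto = 1e-15, micro = 1e-6; factor is 1e-9.
8.05 × 1e-9 = 0.00000000805

0.00000000805 micrometres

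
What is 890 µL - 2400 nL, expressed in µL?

In µL:
  890 µL → 890
  2400 nL = 2400 × 10⁻³ µL = 2.4
Difference: 890 - 2.4 = 887.6

887.6 µL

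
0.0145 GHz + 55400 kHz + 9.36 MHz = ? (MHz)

In MHz:
  0.0145 GHz = 0.0145 × 10³ MHz = 14.5
  55400 kHz = 55400 × 10⁻³ MHz = 55.4
  9.36 MHz → 9.36
Sum: 14.5 + 55.4 + 9.36 = 79.26

79.26 MHz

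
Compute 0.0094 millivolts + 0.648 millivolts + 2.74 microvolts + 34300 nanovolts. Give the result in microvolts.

694.44 microvolts

In microvolts:
  0.0094 millivolts = 0.0094 × 10³ microvolts = 9.4
  0.648 millivolts = 0.648 × 10³ microvolts = 648
  2.74 microvolts → 2.74
  34300 nanovolts = 34300 × 10⁻³ microvolts = 34.3
Sum: 9.4 + 648 + 2.74 + 34.3 = 694.44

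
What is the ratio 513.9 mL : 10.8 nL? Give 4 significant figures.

(513.9 × 10⁻³) / (10.8 × 10⁻⁹) = 47.583 × 10⁶

47580000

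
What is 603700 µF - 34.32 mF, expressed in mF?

In mF:
  603700 µF = 603700 × 10^-3 mF = 603.7
  34.32 mF → 34.32
Difference: 603.7 - 34.32 = 569.38

569.38 mF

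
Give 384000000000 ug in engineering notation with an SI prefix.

384 kg

= 384 × 10³ g; 10³ is kilo.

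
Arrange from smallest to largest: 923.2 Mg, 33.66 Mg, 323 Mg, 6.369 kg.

6.369 kg < 33.66 Mg < 323 Mg < 923.2 Mg

923.2 Mg = 923200000 g
33.66 Mg = 33660000 g
323 Mg = 323000000 g
6.369 kg = 6369 g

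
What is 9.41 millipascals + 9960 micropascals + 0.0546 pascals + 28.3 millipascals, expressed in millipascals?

In millipascals:
  9.41 millipascals → 9.41
  9960 micropascals = 9960 × 10^-3 millipascals = 9.96
  0.0546 pascals = 0.0546 × 10^3 millipascals = 54.6
  28.3 millipascals → 28.3
Sum: 9.41 + 9.96 + 54.6 + 28.3 = 102.27

102.27 millipascals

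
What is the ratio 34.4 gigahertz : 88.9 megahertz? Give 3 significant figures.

(34.4 × 10^9) / (88.9 × 10^6) = 0.387 × 10^3

387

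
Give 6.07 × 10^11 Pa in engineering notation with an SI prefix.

607 GPa

= 607 × 10^9 Pa; 10^9 is giga.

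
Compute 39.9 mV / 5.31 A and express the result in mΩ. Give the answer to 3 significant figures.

(39.9 × 10^-3) / (5.31) = 7.5141 × 10^-3 Ω

7.51 mΩ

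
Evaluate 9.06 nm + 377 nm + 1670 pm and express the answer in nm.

In nm:
  9.06 nm → 9.06
  377 nm → 377
  1670 pm = 1670 × 10^-3 nm = 1.67
Sum: 9.06 + 377 + 1.67 = 387.73

387.73 nm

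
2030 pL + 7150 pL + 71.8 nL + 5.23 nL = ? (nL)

86.21 nL

In nL:
  2030 pL = 2030 × 10⁻³ nL = 2.03
  7150 pL = 7150 × 10⁻³ nL = 7.15
  71.8 nL → 71.8
  5.23 nL → 5.23
Sum: 2.03 + 7.15 + 71.8 + 5.23 = 86.21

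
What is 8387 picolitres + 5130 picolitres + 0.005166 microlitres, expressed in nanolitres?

In nanolitres:
  8387 picolitres = 8387 × 10⁻³ nanolitres = 8.387
  5130 picolitres = 5130 × 10⁻³ nanolitres = 5.13
  0.005166 microlitres = 0.005166 × 10³ nanolitres = 5.166
Sum: 8.387 + 5.13 + 5.166 = 18.683

18.683 nanolitres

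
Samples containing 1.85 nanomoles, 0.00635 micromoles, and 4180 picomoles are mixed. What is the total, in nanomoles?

12.38 nanomoles

In nanomoles:
  1.85 nanomoles → 1.85
  0.00635 micromoles = 0.00635e3 nanomoles = 6.35
  4180 picomoles = 4180e-3 nanomoles = 4.18
Sum: 1.85 + 6.35 + 4.18 = 12.38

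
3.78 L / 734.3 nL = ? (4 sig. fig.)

(3.78) / (734.3 × 10^-9) = 0.0051478 × 10^9

5148000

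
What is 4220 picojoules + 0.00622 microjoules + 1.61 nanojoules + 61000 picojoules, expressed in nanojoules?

In nanojoules:
  4220 picojoules = 4220e-3 nanojoules = 4.22
  0.00622 microjoules = 0.00622e3 nanojoules = 6.22
  1.61 nanojoules → 1.61
  61000 picojoules = 61000e-3 nanojoules = 61
Sum: 4.22 + 6.22 + 1.61 + 61 = 73.05

73.05 nanojoules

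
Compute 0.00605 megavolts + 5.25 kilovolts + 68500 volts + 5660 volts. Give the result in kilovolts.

85.46 kilovolts

In kilovolts:
  0.00605 megavolts = 0.00605 × 10^3 kilovolts = 6.05
  5.25 kilovolts → 5.25
  68500 volts = 68500 × 10^-3 kilovolts = 68.5
  5660 volts = 5660 × 10^-3 kilovolts = 5.66
Sum: 6.05 + 5.25 + 68.5 + 5.66 = 85.46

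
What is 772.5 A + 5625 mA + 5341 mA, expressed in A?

In A:
  772.5 A → 772.5
  5625 mA = 5625e-3 A = 5.625
  5341 mA = 5341e-3 A = 5.341
Sum: 772.5 + 5.625 + 5.341 = 783.466

783.466 A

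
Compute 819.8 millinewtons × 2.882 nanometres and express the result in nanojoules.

2.3626636 nanojoules

819.8e-3 × 2.882e-9 = 2362.6636e-12 J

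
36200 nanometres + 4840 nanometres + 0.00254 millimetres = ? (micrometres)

In micrometres:
  36200 nanometres = 36200 × 10⁻³ micrometres = 36.2
  4840 nanometres = 4840 × 10⁻³ micrometres = 4.84
  0.00254 millimetres = 0.00254 × 10³ micrometres = 2.54
Sum: 36.2 + 4.84 + 2.54 = 43.58

43.58 micrometres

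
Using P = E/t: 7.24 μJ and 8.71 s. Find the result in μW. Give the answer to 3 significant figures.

(7.24e-6) / (8.71) = 0.83123e-6 W

0.831 μW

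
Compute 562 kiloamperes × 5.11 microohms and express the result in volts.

562 × 10^3 × 5.11 × 10^-6 = 2871.82 × 10^-3 V

2.87182 volts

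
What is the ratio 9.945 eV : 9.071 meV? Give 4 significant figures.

(9.945) / (9.071 × 10⁻³) = 1.0964 × 10³

1096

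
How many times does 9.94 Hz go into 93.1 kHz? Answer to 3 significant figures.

9370

(93.1 × 10^3) / (9.94) = 9.366 × 10^3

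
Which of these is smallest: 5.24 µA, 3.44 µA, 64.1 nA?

64.1 nA

5.24 µA = 0.00000524 A
3.44 µA = 0.00000344 A
64.1 nA = 0.0000000641 A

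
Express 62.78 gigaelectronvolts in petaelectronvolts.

giga = 10^9, peta = 10^15; factor is 10^-6.
62.78 × 10^-6 = 0.00006278

0.00006278 petaelectronvolts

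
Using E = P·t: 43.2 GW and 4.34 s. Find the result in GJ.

43.2e9 × 4.34 = 187.488e9 J

187.488 GJ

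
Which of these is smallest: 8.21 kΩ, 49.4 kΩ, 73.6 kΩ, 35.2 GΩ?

8.21 kΩ = 8210 Ω
49.4 kΩ = 49400 Ω
73.6 kΩ = 73600 Ω
35.2 GΩ = 35200000000 Ω

8.21 kΩ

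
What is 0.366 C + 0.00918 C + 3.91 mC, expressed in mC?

In mC:
  0.366 C = 0.366 × 10^3 mC = 366
  0.00918 C = 0.00918 × 10^3 mC = 9.18
  3.91 mC → 3.91
Sum: 366 + 9.18 + 3.91 = 379.09

379.09 mC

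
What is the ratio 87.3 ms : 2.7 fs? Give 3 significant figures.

32300000000000

(87.3 × 10^-3) / (2.7 × 10^-15) = 32.33 × 10^12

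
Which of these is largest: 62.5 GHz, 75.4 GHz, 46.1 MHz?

75.4 GHz

62.5 GHz = 62500000000 Hz
75.4 GHz = 75400000000 Hz
46.1 MHz = 46100000 Hz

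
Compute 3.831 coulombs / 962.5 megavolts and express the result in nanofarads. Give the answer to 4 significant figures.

(3.831) / (962.5 × 10^6) = 0.00398026 × 10^-6 F

3.980 nanofarads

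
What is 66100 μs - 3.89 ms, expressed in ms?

62.21 ms

In ms:
  66100 μs = 66100 × 10^-3 ms = 66.1
  3.89 ms → 3.89
Difference: 66.1 - 3.89 = 62.21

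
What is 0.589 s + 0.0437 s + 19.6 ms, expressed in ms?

652.3 ms

In ms:
  0.589 s = 0.589e3 ms = 589
  0.0437 s = 0.0437e3 ms = 43.7
  19.6 ms → 19.6
Sum: 589 + 43.7 + 19.6 = 652.3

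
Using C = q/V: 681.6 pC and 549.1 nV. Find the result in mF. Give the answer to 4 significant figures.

(681.6 × 10⁻¹²) / (549.1 × 10⁻⁹) = 1.2413 × 10⁻³ F

1.241 mF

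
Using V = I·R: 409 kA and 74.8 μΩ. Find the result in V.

30.5932 V

409 × 10^3 × 74.8 × 10^-6 = 30593.2 × 10^-3 V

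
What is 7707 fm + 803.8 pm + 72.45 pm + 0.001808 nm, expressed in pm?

In pm:
  7707 fm = 7707 × 10⁻³ pm = 7.707
  803.8 pm → 803.8
  72.45 pm → 72.45
  0.001808 nm = 0.001808 × 10³ pm = 1.808
Sum: 7.707 + 803.8 + 72.45 + 1.808 = 885.765

885.765 pm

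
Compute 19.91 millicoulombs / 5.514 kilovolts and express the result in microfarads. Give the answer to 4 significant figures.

3.611 microfarads

(19.91e-3) / (5.514e3) = 3.61081e-6 F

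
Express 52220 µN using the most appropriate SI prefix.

= 52.22 × 10⁻³ N; 10⁻³ is milli.

52.22 mN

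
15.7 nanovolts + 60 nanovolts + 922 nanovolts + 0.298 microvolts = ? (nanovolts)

In nanovolts:
  15.7 nanovolts → 15.7
  60 nanovolts → 60
  922 nanovolts → 922
  0.298 microvolts = 0.298 × 10³ nanovolts = 298
Sum: 15.7 + 60 + 922 + 298 = 1295.7

1295.7 nanovolts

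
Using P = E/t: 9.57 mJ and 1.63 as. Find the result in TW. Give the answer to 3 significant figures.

5870 TW

(9.57 × 10^-3) / (1.63 × 10^-18) = 5.8712 × 10^15 W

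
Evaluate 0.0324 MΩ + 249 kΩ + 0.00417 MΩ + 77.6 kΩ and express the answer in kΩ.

In kΩ:
  0.0324 MΩ = 0.0324e3 kΩ = 32.4
  249 kΩ → 249
  0.00417 MΩ = 0.00417e3 kΩ = 4.17
  77.6 kΩ → 77.6
Sum: 32.4 + 249 + 4.17 + 77.6 = 363.17

363.17 kΩ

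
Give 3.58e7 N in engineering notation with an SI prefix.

= 35.8e6 N; 1e6 is mega.

35.8 MN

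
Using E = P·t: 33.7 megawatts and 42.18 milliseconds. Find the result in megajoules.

33.7 × 10^6 × 42.18 × 10^-3 = 1421.466 × 10^3 J

1.421466 megajoules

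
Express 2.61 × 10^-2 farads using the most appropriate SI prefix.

26.1 millifarads

= 26.1 × 10^-3 farads; 10^-3 is milli.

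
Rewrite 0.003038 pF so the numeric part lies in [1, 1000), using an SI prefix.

= 3.038e-15 F; 1e-15 is femto.

3.038 fF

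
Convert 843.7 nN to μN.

0.8437 μN

nano = 10^-9, micro = 10^-6; factor is 10^-3.
843.7 × 10^-3 = 0.8437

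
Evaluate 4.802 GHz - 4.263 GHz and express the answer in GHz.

In GHz:
  4.802 GHz → 4.802
  4.263 GHz → 4.263
Difference: 4.802 - 4.263 = 0.539

0.539 GHz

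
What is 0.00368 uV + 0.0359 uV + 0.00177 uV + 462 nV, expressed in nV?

503.35 nV

In nV:
  0.00368 uV = 0.00368 × 10³ nV = 3.68
  0.0359 uV = 0.0359 × 10³ nV = 35.9
  0.00177 uV = 0.00177 × 10³ nV = 1.77
  462 nV → 462
Sum: 3.68 + 35.9 + 1.77 + 462 = 503.35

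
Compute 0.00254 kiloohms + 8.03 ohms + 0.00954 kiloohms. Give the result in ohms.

20.11 ohms

In ohms:
  0.00254 kiloohms = 0.00254 × 10³ ohms = 2.54
  8.03 ohms → 8.03
  0.00954 kiloohms = 0.00954 × 10³ ohms = 9.54
Sum: 2.54 + 8.03 + 9.54 = 20.11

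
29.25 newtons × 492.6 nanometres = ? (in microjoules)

14.40855 microjoules

29.25 × 492.6 × 10^-9 = 14408.55 × 10^-9 J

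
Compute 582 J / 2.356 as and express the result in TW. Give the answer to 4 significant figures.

247000000 TW

(582) / (2.356 × 10⁻¹⁸) = 247.029 × 10¹⁸ W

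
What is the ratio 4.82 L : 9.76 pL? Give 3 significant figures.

(4.82) / (9.76 × 10^-12) = 0.4939 × 10^12

494000000000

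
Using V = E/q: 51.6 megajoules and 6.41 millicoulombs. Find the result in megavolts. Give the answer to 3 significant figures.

(51.6 × 10^6) / (6.41 × 10^-3) = 8.0499 × 10^9 V

8050 megavolts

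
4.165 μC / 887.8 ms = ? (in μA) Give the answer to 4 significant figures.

(4.165 × 10⁻⁶) / (887.8 × 10⁻³) = 0.00469137 × 10⁻³ A

4.691 μA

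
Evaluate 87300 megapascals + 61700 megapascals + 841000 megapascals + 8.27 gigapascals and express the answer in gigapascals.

In gigapascals:
  87300 megapascals = 87300e-3 gigapascals = 87.3
  61700 megapascals = 61700e-3 gigapascals = 61.7
  841000 megapascals = 841000e-3 gigapascals = 841
  8.27 gigapascals → 8.27
Sum: 87.3 + 61.7 + 841 + 8.27 = 998.27

998.27 gigapascals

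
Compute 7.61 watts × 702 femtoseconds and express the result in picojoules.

7.61 × 702e-15 = 5342.22e-15 J

5.34222 picojoules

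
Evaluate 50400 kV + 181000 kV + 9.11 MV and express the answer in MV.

In MV:
  50400 kV = 50400e-3 MV = 50.4
  181000 kV = 181000e-3 MV = 181
  9.11 MV → 9.11
Sum: 50.4 + 181 + 9.11 = 240.51

240.51 MV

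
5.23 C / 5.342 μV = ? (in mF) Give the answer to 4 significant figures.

(5.23) / (5.342e-6) = 0.979034e6 F

979000000 mF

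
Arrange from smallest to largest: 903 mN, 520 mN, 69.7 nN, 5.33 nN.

903 mN = 0.903 N
520 mN = 0.52 N
69.7 nN = 0.0000000697 N
5.33 nN = 0.00000000533 N

5.33 nN < 69.7 nN < 520 mN < 903 mN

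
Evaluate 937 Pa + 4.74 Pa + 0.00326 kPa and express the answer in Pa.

945 Pa

In Pa:
  937 Pa → 937
  4.74 Pa → 4.74
  0.00326 kPa = 0.00326 × 10³ Pa = 3.26
Sum: 937 + 4.74 + 3.26 = 945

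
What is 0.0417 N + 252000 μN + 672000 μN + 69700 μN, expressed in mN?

In mN:
  0.0417 N = 0.0417e3 mN = 41.7
  252000 μN = 252000e-3 mN = 252
  672000 μN = 672000e-3 mN = 672
  69700 μN = 69700e-3 mN = 69.7
Sum: 41.7 + 252 + 672 + 69.7 = 1035.4

1035.4 mN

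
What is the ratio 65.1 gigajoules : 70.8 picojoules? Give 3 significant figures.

919000000000000000000

(65.1 × 10^9) / (70.8 × 10^-12) = 0.9195 × 10^21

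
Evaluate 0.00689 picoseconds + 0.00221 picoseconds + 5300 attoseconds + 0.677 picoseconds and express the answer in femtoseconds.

In femtoseconds:
  0.00689 picoseconds = 0.00689 × 10^3 femtoseconds = 6.89
  0.00221 picoseconds = 0.00221 × 10^3 femtoseconds = 2.21
  5300 attoseconds = 5300 × 10^-3 femtoseconds = 5.3
  0.677 picoseconds = 0.677 × 10^3 femtoseconds = 677
Sum: 6.89 + 2.21 + 5.3 + 677 = 691.4

691.4 femtoseconds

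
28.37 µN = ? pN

micro = 1e-6, pico = 1e-12; factor is 1e6.
28.37 × 1e6 = 28370000

28370000 pN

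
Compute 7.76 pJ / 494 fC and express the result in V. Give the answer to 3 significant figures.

(7.76 × 10^-12) / (494 × 10^-15) = 0.015709 × 10^3 V

15.7 V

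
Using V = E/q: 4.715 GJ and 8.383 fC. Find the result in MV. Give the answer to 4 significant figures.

(4.715 × 10⁹) / (8.383 × 10⁻¹⁵) = 0.562448 × 10²⁴ V

562400000000000000 MV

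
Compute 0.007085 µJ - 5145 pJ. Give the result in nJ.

1.94 nJ

In nJ:
  0.007085 µJ = 0.007085 × 10³ nJ = 7.085
  5145 pJ = 5145 × 10⁻³ nJ = 5.145
Difference: 7.085 - 5.145 = 1.94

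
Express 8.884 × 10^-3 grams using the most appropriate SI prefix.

= 8.884 × 10^-3 grams; 10^-3 is milli.

8.884 milligrams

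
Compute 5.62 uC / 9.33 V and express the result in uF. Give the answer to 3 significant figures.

(5.62 × 10⁻⁶) / (9.33) = 0.60236 × 10⁻⁶ F

0.602 uF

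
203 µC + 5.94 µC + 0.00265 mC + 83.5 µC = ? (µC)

In µC:
  203 µC → 203
  5.94 µC → 5.94
  0.00265 mC = 0.00265 × 10^3 µC = 2.65
  83.5 µC → 83.5
Sum: 203 + 5.94 + 2.65 + 83.5 = 295.09

295.09 µC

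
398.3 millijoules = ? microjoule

milli = 1e-3, micro = 1e-6; factor is 1e3.
398.3 × 1e3 = 398300

398300 microjoules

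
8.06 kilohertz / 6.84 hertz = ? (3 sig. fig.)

(8.06 × 10³) / (6.84) = 1.178 × 10³

1180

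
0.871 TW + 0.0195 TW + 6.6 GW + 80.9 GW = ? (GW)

In GW:
  0.871 TW = 0.871e3 GW = 871
  0.0195 TW = 0.0195e3 GW = 19.5
  6.6 GW → 6.6
  80.9 GW → 80.9
Sum: 871 + 19.5 + 6.6 + 80.9 = 978

978 GW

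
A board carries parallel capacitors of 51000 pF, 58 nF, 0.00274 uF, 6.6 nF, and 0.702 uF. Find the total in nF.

820.34 nF

In nF:
  51000 pF = 51000 × 10^-3 nF = 51
  58 nF → 58
  0.00274 uF = 0.00274 × 10^3 nF = 2.74
  6.6 nF → 6.6
  0.702 uF = 0.702 × 10^3 nF = 702
Sum: 51 + 58 + 2.74 + 6.6 + 702 = 820.34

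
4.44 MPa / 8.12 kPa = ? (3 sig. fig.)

(4.44 × 10⁶) / (8.12 × 10³) = 0.5468 × 10³

547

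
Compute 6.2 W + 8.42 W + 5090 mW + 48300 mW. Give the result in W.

In W:
  6.2 W → 6.2
  8.42 W → 8.42
  5090 mW = 5090 × 10^-3 W = 5.09
  48300 mW = 48300 × 10^-3 W = 48.3
Sum: 6.2 + 8.42 + 5.09 + 48.3 = 68.01

68.01 W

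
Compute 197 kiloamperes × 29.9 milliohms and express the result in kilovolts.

197e3 × 29.9e-3 = 5890.3 V

5.8903 kilovolts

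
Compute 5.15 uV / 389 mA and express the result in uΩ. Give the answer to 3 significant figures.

(5.15e-6) / (389e-3) = 0.013239e-3 Ω

13.2 uΩ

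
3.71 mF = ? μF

milli = 10^-3, micro = 10^-6; factor is 10^3.
3.71 × 10^3 = 3710

3710 μF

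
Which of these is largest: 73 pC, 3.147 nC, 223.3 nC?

73 pC = 0.000000000073 C
3.147 nC = 0.000000003147 C
223.3 nC = 0.0000002233 C

223.3 nC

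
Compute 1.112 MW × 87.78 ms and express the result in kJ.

97.61136 kJ

1.112e6 × 87.78e-3 = 97.61136e3 J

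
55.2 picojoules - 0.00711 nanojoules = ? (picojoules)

In picojoules:
  55.2 picojoules → 55.2
  0.00711 nanojoules = 0.00711 × 10^3 picojoules = 7.11
Difference: 55.2 - 7.11 = 48.09

48.09 picojoules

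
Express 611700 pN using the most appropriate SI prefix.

= 611.7e-9 N; 1e-9 is nano.

611.7 nN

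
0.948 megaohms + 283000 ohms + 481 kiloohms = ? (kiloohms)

1712 kiloohms

In kiloohms:
  0.948 megaohms = 0.948 × 10^3 kiloohms = 948
  283000 ohms = 283000 × 10^-3 kiloohms = 283
  481 kiloohms → 481
Sum: 948 + 283 + 481 = 1712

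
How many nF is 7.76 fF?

0.00000776 nF

femto = 1e-15, nano = 1e-9; factor is 1e-6.
7.76 × 1e-6 = 0.00000776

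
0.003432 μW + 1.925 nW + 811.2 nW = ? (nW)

816.557 nW

In nW:
  0.003432 μW = 0.003432 × 10³ nW = 3.432
  1.925 nW → 1.925
  811.2 nW → 811.2
Sum: 3.432 + 1.925 + 811.2 = 816.557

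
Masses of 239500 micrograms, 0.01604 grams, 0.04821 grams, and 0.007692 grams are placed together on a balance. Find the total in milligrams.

311.442 milligrams

In milligrams:
  239500 micrograms = 239500e-3 milligrams = 239.5
  0.01604 grams = 0.01604e3 milligrams = 16.04
  0.04821 grams = 0.04821e3 milligrams = 48.21
  0.007692 grams = 0.007692e3 milligrams = 7.692
Sum: 239.5 + 16.04 + 48.21 + 7.692 = 311.442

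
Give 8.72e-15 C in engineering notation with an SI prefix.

8.72 fC

= 8.72e-15 C; 1e-15 is femto.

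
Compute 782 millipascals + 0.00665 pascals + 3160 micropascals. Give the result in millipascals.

791.81 millipascals

In millipascals:
  782 millipascals → 782
  0.00665 pascals = 0.00665 × 10³ millipascals = 6.65
  3160 micropascals = 3160 × 10⁻³ millipascals = 3.16
Sum: 782 + 6.65 + 3.16 = 791.81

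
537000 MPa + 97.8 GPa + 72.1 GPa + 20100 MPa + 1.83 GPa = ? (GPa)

In GPa:
  537000 MPa = 537000e-3 GPa = 537
  97.8 GPa → 97.8
  72.1 GPa → 72.1
  20100 MPa = 20100e-3 GPa = 20.1
  1.83 GPa → 1.83
Sum: 537 + 97.8 + 72.1 + 20.1 + 1.83 = 728.83

728.83 GPa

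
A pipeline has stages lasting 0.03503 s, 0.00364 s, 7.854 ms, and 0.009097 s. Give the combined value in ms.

55.621 ms

In ms:
  0.03503 s = 0.03503 × 10³ ms = 35.03
  0.00364 s = 0.00364 × 10³ ms = 3.64
  7.854 ms → 7.854
  0.009097 s = 0.009097 × 10³ ms = 9.097
Sum: 35.03 + 3.64 + 7.854 + 9.097 = 55.621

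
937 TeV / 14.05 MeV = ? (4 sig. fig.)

66690000

(937e12) / (14.05e6) = 66.69e6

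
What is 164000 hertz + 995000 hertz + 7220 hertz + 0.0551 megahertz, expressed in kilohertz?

1221.32 kilohertz

In kilohertz:
  164000 hertz = 164000e-3 kilohertz = 164
  995000 hertz = 995000e-3 kilohertz = 995
  7220 hertz = 7220e-3 kilohertz = 7.22
  0.0551 megahertz = 0.0551e3 kilohertz = 55.1
Sum: 164 + 995 + 7.22 + 55.1 = 1221.32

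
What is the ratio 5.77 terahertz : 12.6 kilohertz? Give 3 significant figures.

(5.77 × 10¹²) / (12.6 × 10³) = 0.4579 × 10⁹

458000000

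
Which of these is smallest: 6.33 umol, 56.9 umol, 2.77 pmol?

2.77 pmol

6.33 umol = 0.00000633 mol
56.9 umol = 0.0000569 mol
2.77 pmol = 0.00000000000277 mol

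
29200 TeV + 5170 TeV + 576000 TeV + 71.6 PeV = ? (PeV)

In PeV:
  29200 TeV = 29200 × 10^-3 PeV = 29.2
  5170 TeV = 5170 × 10^-3 PeV = 5.17
  576000 TeV = 576000 × 10^-3 PeV = 576
  71.6 PeV → 71.6
Sum: 29.2 + 5.17 + 576 + 71.6 = 681.97

681.97 PeV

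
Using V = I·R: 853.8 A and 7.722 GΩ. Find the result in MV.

6593043.6 MV

853.8 × 7.722e9 = 6593.0436e9 V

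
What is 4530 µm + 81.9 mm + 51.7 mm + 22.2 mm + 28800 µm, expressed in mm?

In mm:
  4530 µm = 4530e-3 mm = 4.53
  81.9 mm → 81.9
  51.7 mm → 51.7
  22.2 mm → 22.2
  28800 µm = 28800e-3 mm = 28.8
Sum: 4.53 + 81.9 + 51.7 + 22.2 + 28.8 = 189.13

189.13 mm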